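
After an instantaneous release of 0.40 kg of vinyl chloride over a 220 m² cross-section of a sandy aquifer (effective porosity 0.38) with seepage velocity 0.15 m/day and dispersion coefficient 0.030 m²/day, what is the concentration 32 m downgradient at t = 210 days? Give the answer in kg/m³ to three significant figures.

For an instantaneous plane source, C(x,t) = M/(n_e·A·√(4πDt)) · exp(−(x−vt)²/(4Dt)), with n_e·A the pore (flow) area.
Plume center vt = 0.15 × 210 = 31.5 m, so the well at 32 m is 0.5 m downgradient of the peak.
√(4πDt) = 8.898 m, giving peak height M/(n_e·A·√(4πDt)) = 0.40/(0.38 × 220 × 8.898) = 0.0005377 kg/m³.
(x−vt)²/(4Dt) = (0.5)²/(4 × 0.030 × 210) = 0.009921; exp(−0.009921) = 0.9901.
C = 0.0005377 × 0.9901 = 0.000532 kg/m³.

0.000532 kg/m³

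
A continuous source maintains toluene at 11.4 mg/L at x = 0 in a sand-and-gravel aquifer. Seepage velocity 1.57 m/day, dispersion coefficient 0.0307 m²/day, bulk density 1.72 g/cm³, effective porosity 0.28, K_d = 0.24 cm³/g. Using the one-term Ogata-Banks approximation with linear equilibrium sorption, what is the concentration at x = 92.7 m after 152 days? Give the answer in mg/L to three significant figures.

Retardation factor R = 1 + ρ_b·K_d/n = 1 + 1.72 × 0.24/0.28 = 2.474.
Sorption retards both mechanisms: v_R = v/R = 0.6346 m/day, D_R = D/R = 0.01241 m²/day.
v_R·t = 0.6346 × 152 = 96.4592 m; 2√(D_R t) = 2.747 m; argument = (92.7 − 96.4592)/2.747 = -1.368.
C = C₀ × ½·erfc(-1.368) = 11.4 × 0.9735 = 11.1 mg/L.

11.1 mg/L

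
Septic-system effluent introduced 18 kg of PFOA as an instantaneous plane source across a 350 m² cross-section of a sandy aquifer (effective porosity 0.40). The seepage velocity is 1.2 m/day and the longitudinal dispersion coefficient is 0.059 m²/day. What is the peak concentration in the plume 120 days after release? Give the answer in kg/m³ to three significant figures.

0.0136 kg/m³

The peak of an instantaneous 1D plume sits at x = vt; there the Gaussian factor is 1 and C_max = M/(n_e·A·√(4πDt)), where n_e·A is the pore area the mass is dissolved in.
√(4πDt) = √(4π × 0.059 × 120) = 9.432 m, so C_max = 18/(0.40 × 350 × 9.432) = 0.0136 kg/m³.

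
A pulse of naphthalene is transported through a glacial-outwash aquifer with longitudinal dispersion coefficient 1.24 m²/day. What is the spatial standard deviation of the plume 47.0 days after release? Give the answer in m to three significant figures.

10.8 m

Dispersive spreading gives a Gaussian with σ² = 2Dt; advection only shifts the center.
σ = √(2 × 1.24 × 47.0) = 10.8 m.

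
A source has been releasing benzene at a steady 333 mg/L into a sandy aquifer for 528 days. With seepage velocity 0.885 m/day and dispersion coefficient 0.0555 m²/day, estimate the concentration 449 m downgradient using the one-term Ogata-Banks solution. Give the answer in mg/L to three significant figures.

330 mg/L

For a continuous step input, C/C₀ ≈ ½·erfc((x−vt)/(2√(Dt))).
vt = 0.885 × 528 = 467.28 m and 2√(Dt) = 2√(0.0555 × 528) = 10.83 m.
Argument (x−vt)/(2√(Dt)) = (449 − 467.28)/10.83 = -1.688; ½·erfc(-1.688) = 0.9915.
C = 333 × 0.9915 = 330 mg/L.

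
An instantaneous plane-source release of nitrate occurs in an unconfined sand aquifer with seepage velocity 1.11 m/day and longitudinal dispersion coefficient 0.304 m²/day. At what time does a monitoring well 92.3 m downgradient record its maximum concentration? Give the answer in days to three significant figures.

82.9 days

For the 1D instantaneous-source solution, setting ∂C/∂t = 0 at fixed x gives v²t² + 2Dt − x² = 0, so t = (√(D² + v²x²) − D)/v².
√(D² + v²x²) = √(0.304² + 1.11² × 92.3²) = 102.5; v² = 1.2321.
t = (102.5 − 0.304)/1.2321 = 82.9 days (vs. the pure-advection estimate x/v = 83.2 d).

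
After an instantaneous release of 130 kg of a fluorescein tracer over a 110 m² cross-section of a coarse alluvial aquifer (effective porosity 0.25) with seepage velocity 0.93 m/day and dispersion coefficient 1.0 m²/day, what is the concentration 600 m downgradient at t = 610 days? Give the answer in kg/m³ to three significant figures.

For an instantaneous plane source, C(x,t) = M/(n_e·A·√(4πDt)) · exp(−(x−vt)²/(4Dt)), with n_e·A the pore (flow) area.
Plume center vt = 0.93 × 610 = 567.3 m, so the well at 600 m is 32.7 m downgradient of the peak.
√(4πDt) = 87.55 m, giving peak height M/(n_e·A·√(4πDt)) = 130/(0.25 × 110 × 87.55) = 0.05400 kg/m³.
(x−vt)²/(4Dt) = (32.7)²/(4 × 1.0 × 610) = 0.4382; exp(−0.4382) = 0.6452.
C = 0.05400 × 0.6452 = 0.0348 kg/m³.

0.0348 kg/m³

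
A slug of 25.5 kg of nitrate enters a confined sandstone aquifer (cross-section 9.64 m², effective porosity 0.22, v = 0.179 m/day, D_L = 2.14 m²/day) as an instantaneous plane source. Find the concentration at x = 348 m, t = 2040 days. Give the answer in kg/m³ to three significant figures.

0.0505 kg/m³

For an instantaneous plane source, C(x,t) = M/(n_e·A·√(4πDt)) · exp(−(x−vt)²/(4Dt)), with n_e·A the pore (flow) area.
Plume center vt = 0.179 × 2040 = 365.16 m, so the well at 348 m is 17.16 m upgradient of the peak.
√(4πDt) = 234.2 m, giving peak height M/(n_e·A·√(4πDt)) = 25.5/(0.22 × 9.64 × 234.2) = 0.05134 kg/m³.
(x−vt)²/(4Dt) = (-17.16)²/(4 × 2.14 × 2040) = 0.01686; exp(−0.01686) = 0.9833.
C = 0.05134 × 0.9833 = 0.0505 kg/m³.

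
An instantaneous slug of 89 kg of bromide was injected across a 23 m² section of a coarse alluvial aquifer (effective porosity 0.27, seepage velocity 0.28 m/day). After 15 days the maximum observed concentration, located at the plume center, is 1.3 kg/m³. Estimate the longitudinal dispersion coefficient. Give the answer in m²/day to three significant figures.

0.645 m²/day

At the plume center C_max = M/(n_e·A·√(4πDt)), so D = M²/(4πt·(n_e·A·C_max)²).
n_e·A·C_max = 0.27 × 23 × 1.3 = 8.073 kg/m.
D = 89²/(4π × 15 × 8.073²) = 0.645 m²/day.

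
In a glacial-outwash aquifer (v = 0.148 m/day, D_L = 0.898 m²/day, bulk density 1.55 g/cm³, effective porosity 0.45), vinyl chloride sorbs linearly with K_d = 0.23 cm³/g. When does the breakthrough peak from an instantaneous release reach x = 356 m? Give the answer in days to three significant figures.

Retardation factor R = 1 + ρ_b·K_d/n = 1 + 1.55 × 0.23/0.45 = 1.792.
Sorption retards both mechanisms: v_R = v/R = 0.08259 m/day, D_R = D/R = 0.5011 m²/day.
Peak time from v_R²t² + 2D_R t − x² = 0: t = (√(D_R² + v_R²x²) − D_R)/v_R².
√(D_R² + v_R²x²) = √(0.5011² + 0.08259² × 356²) = 29.41; v_R² = 0.006821.
t = (29.41 − 0.5011)/0.006821 = 4240 days.

4240 days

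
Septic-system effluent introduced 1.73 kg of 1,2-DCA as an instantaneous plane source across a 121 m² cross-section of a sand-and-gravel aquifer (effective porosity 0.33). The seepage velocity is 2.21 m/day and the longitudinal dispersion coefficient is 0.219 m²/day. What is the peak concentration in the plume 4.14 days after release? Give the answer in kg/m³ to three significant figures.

The peak of an instantaneous 1D plume sits at x = vt; there the Gaussian factor is 1 and C_max = M/(n_e·A·√(4πDt)), where n_e·A is the pore area the mass is dissolved in.
√(4πDt) = √(4π × 0.219 × 4.14) = 3.375 m, so C_max = 1.73/(0.33 × 121 × 3.375) = 0.0128 kg/m³.

0.0128 kg/m³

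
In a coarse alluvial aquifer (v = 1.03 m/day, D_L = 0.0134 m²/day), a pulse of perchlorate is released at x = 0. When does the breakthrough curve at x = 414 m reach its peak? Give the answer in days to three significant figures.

For the 1D instantaneous-source solution, setting ∂C/∂t = 0 at fixed x gives v²t² + 2Dt − x² = 0, so t = (√(D² + v²x²) − D)/v².
√(D² + v²x²) = √(0.0134² + 1.03² × 414²) = 426.4; v² = 1.0609.
t = (426.4 − 0.0134)/1.0609 = 402 days (vs. the pure-advection estimate x/v = 402 d).

402 days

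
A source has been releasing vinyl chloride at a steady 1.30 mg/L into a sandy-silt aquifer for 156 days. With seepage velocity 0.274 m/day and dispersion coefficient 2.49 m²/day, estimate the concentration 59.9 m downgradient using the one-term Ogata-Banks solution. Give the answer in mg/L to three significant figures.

For a continuous step input, C/C₀ ≈ ½·erfc((x−vt)/(2√(Dt))).
vt = 0.274 × 156 = 42.744 m and 2√(Dt) = 2√(2.49 × 156) = 39.42 m.
Argument (x−vt)/(2√(Dt)) = (59.9 − 42.744)/39.42 = 0.4352; ½·erfc(0.4352) = 0.2691.
C = 1.30 × 0.2691 = 0.350 mg/L.

0.350 mg/L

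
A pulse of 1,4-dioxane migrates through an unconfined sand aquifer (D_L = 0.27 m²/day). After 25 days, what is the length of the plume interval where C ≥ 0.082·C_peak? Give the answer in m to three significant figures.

The plume is Gaussian with σ = √(2Dt) = √(2 × 0.27 × 25) = 3.674 m.
C/C_peak = exp(−Δx²/(2σ²)) = 0.082 ⇒ Δx = σ·√(−2 ln 0.082) = 3.674 × 2.237 = 8.219 m.
Width = 2Δx = 16.4 m.

16.4 m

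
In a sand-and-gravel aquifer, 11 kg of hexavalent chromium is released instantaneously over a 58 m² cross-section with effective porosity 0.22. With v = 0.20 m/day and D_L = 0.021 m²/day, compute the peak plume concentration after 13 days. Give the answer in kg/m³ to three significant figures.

The peak of an instantaneous 1D plume sits at x = vt; there the Gaussian factor is 1 and C_max = M/(n_e·A·√(4πDt)), where n_e·A is the pore area the mass is dissolved in.
√(4πDt) = √(4π × 0.021 × 13) = 1.852 m, so C_max = 11/(0.22 × 58 × 1.852) = 0.465 kg/m³.

0.465 kg/m³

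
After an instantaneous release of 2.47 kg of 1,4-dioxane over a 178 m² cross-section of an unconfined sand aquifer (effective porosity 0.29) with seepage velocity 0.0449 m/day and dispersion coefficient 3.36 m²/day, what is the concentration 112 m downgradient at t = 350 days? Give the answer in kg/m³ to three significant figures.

5.48e-05 kg/m³

For an instantaneous plane source, C(x,t) = M/(n_e·A·√(4πDt)) · exp(−(x−vt)²/(4Dt)), with n_e·A the pore (flow) area.
Plume center vt = 0.0449 × 350 = 15.715 m, so the well at 112 m is 96.285 m downgradient of the peak.
√(4πDt) = 121.6 m, giving peak height M/(n_e·A·√(4πDt)) = 2.47/(0.29 × 178 × 121.6) = 0.0003935 kg/m³.
(x−vt)²/(4Dt) = (96.285)²/(4 × 3.36 × 350) = 1.971; exp(−1.971) = 0.1393.
C = 0.0003935 × 0.1393 = 5.48e-05 kg/m³.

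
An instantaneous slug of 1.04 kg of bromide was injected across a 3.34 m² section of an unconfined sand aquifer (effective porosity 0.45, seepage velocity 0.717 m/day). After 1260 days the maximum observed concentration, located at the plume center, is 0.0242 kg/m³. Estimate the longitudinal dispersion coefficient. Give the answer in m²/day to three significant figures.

At the plume center C_max = M/(n_e·A·√(4πDt)), so D = M²/(4πt·(n_e·A·C_max)²).
n_e·A·C_max = 0.45 × 3.34 × 0.0242 = 0.03637 kg/m.
D = 1.04²/(4π × 1260 × 0.03637²) = 0.0516 m²/day.

0.0516 m²/day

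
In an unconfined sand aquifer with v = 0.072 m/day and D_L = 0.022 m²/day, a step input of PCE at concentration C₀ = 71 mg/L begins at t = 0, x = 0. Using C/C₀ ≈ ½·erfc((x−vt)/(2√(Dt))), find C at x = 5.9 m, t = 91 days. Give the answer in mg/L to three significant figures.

For a continuous step input, C/C₀ ≈ ½·erfc((x−vt)/(2√(Dt))).
vt = 0.072 × 91 = 6.552 m and 2√(Dt) = 2√(0.022 × 91) = 2.830 m.
Argument (x−vt)/(2√(Dt)) = (5.9 − 6.552)/2.830 = -0.2304; ½·erfc(-0.2304) = 0.6277.
C = 71 × 0.6277 = 44.6 mg/L.

44.6 mg/L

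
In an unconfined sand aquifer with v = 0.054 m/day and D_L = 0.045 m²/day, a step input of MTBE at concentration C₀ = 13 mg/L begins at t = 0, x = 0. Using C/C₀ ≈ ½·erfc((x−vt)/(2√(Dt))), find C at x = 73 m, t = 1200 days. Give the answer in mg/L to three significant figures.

For a continuous step input, C/C₀ ≈ ½·erfc((x−vt)/(2√(Dt))).
vt = 0.054 × 1200 = 64.8 m and 2√(Dt) = 2√(0.045 × 1200) = 14.70 m.
Argument (x−vt)/(2√(Dt)) = (73 − 64.8)/14.70 = 0.5578; ½·erfc(0.5578) = 0.2151.
C = 13 × 0.2151 = 2.80 mg/L.

2.80 mg/L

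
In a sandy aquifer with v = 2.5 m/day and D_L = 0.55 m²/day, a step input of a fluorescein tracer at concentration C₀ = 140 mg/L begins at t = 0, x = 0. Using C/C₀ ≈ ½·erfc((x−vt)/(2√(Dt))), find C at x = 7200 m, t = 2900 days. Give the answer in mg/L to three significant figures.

114 mg/L

For a continuous step input, C/C₀ ≈ ½·erfc((x−vt)/(2√(Dt))).
vt = 2.5 × 2900 = 7250 m and 2√(Dt) = 2√(0.55 × 2900) = 79.87 m.
Argument (x−vt)/(2√(Dt)) = (7200 − 7250)/79.87 = -0.6260; ½·erfc(-0.6260) = 0.8120.
C = 140 × 0.8120 = 114 mg/L.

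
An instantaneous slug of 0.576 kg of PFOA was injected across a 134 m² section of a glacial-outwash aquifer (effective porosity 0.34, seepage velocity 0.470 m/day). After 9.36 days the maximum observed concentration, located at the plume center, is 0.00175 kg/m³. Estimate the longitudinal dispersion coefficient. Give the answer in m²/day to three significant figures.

At the plume center C_max = M/(n_e·A·√(4πDt)), so D = M²/(4πt·(n_e·A·C_max)²).
n_e·A·C_max = 0.34 × 134 × 0.00175 = 0.07973 kg/m.
D = 0.576²/(4π × 9.36 × 0.07973²) = 0.444 m²/day.

0.444 m²/day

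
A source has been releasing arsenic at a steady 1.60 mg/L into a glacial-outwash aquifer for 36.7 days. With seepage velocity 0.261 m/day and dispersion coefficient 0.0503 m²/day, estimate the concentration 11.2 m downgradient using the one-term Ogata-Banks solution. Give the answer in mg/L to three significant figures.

For a continuous step input, C/C₀ ≈ ½·erfc((x−vt)/(2√(Dt))).
vt = 0.261 × 36.7 = 9.5787 m and 2√(Dt) = 2√(0.0503 × 36.7) = 2.717 m.
Argument (x−vt)/(2√(Dt)) = (11.2 − 9.5787)/2.717 = 0.5967; ½·erfc(0.5967) = 0.1994.
C = 1.60 × 0.1994 = 0.319 mg/L.

0.319 mg/L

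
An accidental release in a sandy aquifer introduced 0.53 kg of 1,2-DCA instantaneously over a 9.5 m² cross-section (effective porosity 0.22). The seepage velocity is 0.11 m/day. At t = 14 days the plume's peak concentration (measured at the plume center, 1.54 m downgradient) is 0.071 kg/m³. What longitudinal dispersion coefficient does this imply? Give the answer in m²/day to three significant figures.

At the plume center C_max = M/(n_e·A·√(4πDt)), so D = M²/(4πt·(n_e·A·C_max)²).
n_e·A·C_max = 0.22 × 9.5 × 0.071 = 0.1484 kg/m.
D = 0.53²/(4π × 14 × 0.1484²) = 0.0725 m²/day.

0.0725 m²/day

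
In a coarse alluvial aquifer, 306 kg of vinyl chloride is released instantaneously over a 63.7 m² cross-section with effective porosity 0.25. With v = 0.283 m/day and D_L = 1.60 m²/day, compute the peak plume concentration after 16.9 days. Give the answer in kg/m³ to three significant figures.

1.04 kg/m³

The peak of an instantaneous 1D plume sits at x = vt; there the Gaussian factor is 1 and C_max = M/(n_e·A·√(4πDt)), where n_e·A is the pore area the mass is dissolved in.
√(4πDt) = √(4π × 1.60 × 16.9) = 18.43 m, so C_max = 306/(0.25 × 63.7 × 18.43) = 1.04 kg/m³.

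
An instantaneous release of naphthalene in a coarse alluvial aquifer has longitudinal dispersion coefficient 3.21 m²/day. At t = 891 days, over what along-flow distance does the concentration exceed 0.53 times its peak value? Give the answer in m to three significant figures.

170 m

The plume is Gaussian with σ = √(2Dt) = √(2 × 3.21 × 891) = 75.63 m.
C/C_peak = exp(−Δx²/(2σ²)) = 0.53 ⇒ Δx = σ·√(−2 ln 0.53) = 75.63 × 1.127 = 85.24 m.
Width = 2Δx = 170 m.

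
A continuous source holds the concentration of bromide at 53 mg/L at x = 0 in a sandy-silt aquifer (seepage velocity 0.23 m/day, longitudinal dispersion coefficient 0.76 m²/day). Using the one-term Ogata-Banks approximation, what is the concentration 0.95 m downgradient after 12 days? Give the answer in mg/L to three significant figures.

35.2 mg/L

For a continuous step input, C/C₀ ≈ ½·erfc((x−vt)/(2√(Dt))).
vt = 0.23 × 12 = 2.76 m and 2√(Dt) = 2√(0.76 × 12) = 6.040 m.
Argument (x−vt)/(2√(Dt)) = (0.95 − 2.76)/6.040 = -0.2997; ½·erfc(-0.2997) = 0.6642.
C = 53 × 0.6642 = 35.2 mg/L.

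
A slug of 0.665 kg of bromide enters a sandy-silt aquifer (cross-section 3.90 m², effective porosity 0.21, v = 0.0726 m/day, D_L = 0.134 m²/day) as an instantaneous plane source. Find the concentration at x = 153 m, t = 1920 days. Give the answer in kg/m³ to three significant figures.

0.0119 kg/m³

For an instantaneous plane source, C(x,t) = M/(n_e·A·√(4πDt)) · exp(−(x−vt)²/(4Dt)), with n_e·A the pore (flow) area.
Plume center vt = 0.0726 × 1920 = 139.392 m, so the well at 153 m is 13.608 m downgradient of the peak.
√(4πDt) = 56.86 m, giving peak height M/(n_e·A·√(4πDt)) = 0.665/(0.21 × 3.90 × 56.86) = 0.01428 kg/m³.
(x−vt)²/(4Dt) = (13.608)²/(4 × 0.134 × 1920) = 0.1799; exp(−0.1799) = 0.8354.
C = 0.01428 × 0.8354 = 0.0119 kg/m³.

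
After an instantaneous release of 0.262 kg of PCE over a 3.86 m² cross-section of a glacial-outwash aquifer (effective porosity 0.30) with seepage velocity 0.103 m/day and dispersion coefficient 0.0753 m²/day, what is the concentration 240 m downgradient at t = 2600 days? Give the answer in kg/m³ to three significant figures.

0.00170 kg/m³

For an instantaneous plane source, C(x,t) = M/(n_e·A·√(4πDt)) · exp(−(x−vt)²/(4Dt)), with n_e·A the pore (flow) area.
Plume center vt = 0.103 × 2600 = 267.8 m, so the well at 240 m is 27.8 m upgradient of the peak.
√(4πDt) = 49.60 m, giving peak height M/(n_e·A·√(4πDt)) = 0.262/(0.30 × 3.86 × 49.60) = 0.004562 kg/m³.
(x−vt)²/(4Dt) = (-27.8)²/(4 × 0.0753 × 2600) = 0.9869; exp(−0.9869) = 0.3727.
C = 0.004562 × 0.3727 = 0.00170 kg/m³.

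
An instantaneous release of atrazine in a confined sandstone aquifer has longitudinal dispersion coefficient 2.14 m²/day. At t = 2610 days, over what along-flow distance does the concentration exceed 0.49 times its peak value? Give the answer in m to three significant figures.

The plume is Gaussian with σ = √(2Dt) = √(2 × 2.14 × 2610) = 105.7 m.
C/C_peak = exp(−Δx²/(2σ²)) = 0.49 ⇒ Δx = σ·√(−2 ln 0.49) = 105.7 × 1.194 = 126.2 m.
Width = 2Δx = 252 m.

252 m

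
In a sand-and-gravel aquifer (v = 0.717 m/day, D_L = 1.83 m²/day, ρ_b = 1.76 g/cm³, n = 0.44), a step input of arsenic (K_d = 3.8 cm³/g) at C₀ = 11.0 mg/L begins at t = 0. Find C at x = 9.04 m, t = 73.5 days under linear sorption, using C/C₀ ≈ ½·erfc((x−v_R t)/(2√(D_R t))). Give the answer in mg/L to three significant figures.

Retardation factor R = 1 + ρ_b·K_d/n = 1 + 1.76 × 3.8/0.44 = 16.20.
Sorption retards both mechanisms: v_R = v/R = 0.04426 m/day, D_R = D/R = 0.1130 m²/day.
v_R·t = 0.04426 × 73.5 = 3.25311 m; 2√(D_R t) = 5.764 m; argument = (9.04 − 3.25311)/5.764 = 1.004.
C = C₀ × ½·erfc(1.004) = 11.0 × 0.07782 = 0.856 mg/L.

0.856 mg/L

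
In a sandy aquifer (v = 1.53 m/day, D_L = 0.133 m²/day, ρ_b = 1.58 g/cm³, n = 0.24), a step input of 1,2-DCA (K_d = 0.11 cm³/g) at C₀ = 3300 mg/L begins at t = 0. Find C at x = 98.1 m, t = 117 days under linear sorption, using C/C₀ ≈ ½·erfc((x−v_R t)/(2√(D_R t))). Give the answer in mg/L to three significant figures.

Retardation factor R = 1 + ρ_b·K_d/n = 1 + 1.58 × 0.11/0.24 = 1.724.
Sorption retards both mechanisms: v_R = v/R = 0.8875 m/day, D_R = D/R = 0.07715 m²/day.
v_R·t = 0.8875 × 117 = 103.8375 m; 2√(D_R t) = 6.009 m; argument = (98.1 − 103.8375)/6.009 = -0.9548.
C = C₀ × ½·erfc(-0.9548) = 3300 × 0.9115 = 3010 mg/L.

3010 mg/L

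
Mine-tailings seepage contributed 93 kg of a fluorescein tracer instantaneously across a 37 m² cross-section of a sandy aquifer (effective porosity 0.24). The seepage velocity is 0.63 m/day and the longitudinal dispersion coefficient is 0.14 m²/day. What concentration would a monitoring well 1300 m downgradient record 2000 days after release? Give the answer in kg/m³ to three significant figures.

For an instantaneous plane source, C(x,t) = M/(n_e·A·√(4πDt)) · exp(−(x−vt)²/(4Dt)), with n_e·A the pore (flow) area.
Plume center vt = 0.63 × 2000 = 1260 m, so the well at 1300 m is 40 m downgradient of the peak.
√(4πDt) = 59.32 m, giving peak height M/(n_e·A·√(4πDt)) = 93/(0.24 × 37 × 59.32) = 0.1766 kg/m³.
(x−vt)²/(4Dt) = (40)²/(4 × 0.14 × 2000) = 1.429; exp(−1.429) = 0.2395.
C = 0.1766 × 0.2395 = 0.0423 kg/m³.

0.0423 kg/m³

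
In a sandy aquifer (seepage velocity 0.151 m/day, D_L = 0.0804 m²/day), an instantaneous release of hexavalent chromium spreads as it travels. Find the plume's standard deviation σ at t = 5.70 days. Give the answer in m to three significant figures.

0.957 m

Dispersive spreading gives a Gaussian with σ² = 2Dt; advection only shifts the center.
σ = √(2 × 0.0804 × 5.70) = 0.957 m.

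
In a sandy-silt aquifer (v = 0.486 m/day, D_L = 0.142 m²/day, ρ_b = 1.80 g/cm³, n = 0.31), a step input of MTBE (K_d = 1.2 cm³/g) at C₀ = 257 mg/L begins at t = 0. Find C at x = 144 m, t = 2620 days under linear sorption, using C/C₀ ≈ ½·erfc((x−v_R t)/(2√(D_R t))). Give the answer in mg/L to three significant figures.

244 mg/L

Retardation factor R = 1 + ρ_b·K_d/n = 1 + 1.80 × 1.2/0.31 = 7.968.
Sorption retards both mechanisms: v_R = v/R = 0.06099 m/day, D_R = D/R = 0.01782 m²/day.
v_R·t = 0.06099 × 2620 = 159.7938 m; 2√(D_R t) = 13.67 m; argument = (144 − 159.7938)/13.67 = -1.155.
C = C₀ × ½·erfc(-1.155) = 257 × 0.9488 = 244 mg/L.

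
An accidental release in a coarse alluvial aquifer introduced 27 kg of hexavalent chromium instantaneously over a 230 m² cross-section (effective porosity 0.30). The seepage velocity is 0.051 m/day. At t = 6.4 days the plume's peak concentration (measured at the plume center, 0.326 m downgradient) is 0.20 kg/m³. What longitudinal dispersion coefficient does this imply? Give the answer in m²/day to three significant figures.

At the plume center C_max = M/(n_e·A·√(4πDt)), so D = M²/(4πt·(n_e·A·C_max)²).
n_e·A·C_max = 0.30 × 230 × 0.20 = 13.80 kg/m.
D = 27²/(4π × 6.4 × 13.80²) = 0.0476 m²/day.

0.0476 m²/day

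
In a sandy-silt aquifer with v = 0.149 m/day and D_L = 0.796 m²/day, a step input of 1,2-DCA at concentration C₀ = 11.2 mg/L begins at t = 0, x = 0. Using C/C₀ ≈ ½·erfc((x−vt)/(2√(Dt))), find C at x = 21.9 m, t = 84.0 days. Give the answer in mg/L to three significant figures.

2.34 mg/L

For a continuous step input, C/C₀ ≈ ½·erfc((x−vt)/(2√(Dt))).
vt = 0.149 × 84.0 = 12.516 m and 2√(Dt) = 2√(0.796 × 84.0) = 16.35 m.
Argument (x−vt)/(2√(Dt)) = (21.9 − 12.516)/16.35 = 0.5739; ½·erfc(0.5739) = 0.2085.
C = 11.2 × 0.2085 = 2.34 mg/L.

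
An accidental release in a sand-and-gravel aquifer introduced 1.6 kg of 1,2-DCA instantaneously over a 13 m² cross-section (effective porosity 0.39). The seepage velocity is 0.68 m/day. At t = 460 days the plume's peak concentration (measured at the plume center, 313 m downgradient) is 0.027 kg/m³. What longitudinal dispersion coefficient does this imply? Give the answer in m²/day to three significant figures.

0.0236 m²/day

At the plume center C_max = M/(n_e·A·√(4πDt)), so D = M²/(4πt·(n_e·A·C_max)²).
n_e·A·C_max = 0.39 × 13 × 0.027 = 0.1369 kg/m.
D = 1.6²/(4π × 460 × 0.1369²) = 0.0236 m²/day.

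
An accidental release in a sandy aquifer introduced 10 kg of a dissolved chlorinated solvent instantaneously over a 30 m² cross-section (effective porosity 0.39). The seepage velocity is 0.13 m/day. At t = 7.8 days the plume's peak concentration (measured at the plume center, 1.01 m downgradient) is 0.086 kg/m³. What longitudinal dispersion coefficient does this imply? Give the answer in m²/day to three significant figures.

At the plume center C_max = M/(n_e·A·√(4πDt)), so D = M²/(4πt·(n_e·A·C_max)²).
n_e·A·C_max = 0.39 × 30 × 0.086 = 1.006 kg/m.
D = 10²/(4π × 7.8 × 1.006²) = 1.01 m²/day.

1.01 m²/day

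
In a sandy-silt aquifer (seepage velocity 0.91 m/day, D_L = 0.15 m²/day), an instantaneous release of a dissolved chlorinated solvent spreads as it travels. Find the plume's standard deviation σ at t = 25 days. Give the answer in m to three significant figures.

2.74 m

Dispersive spreading gives a Gaussian with σ² = 2Dt; advection only shifts the center.
σ = √(2 × 0.15 × 25) = 2.74 m.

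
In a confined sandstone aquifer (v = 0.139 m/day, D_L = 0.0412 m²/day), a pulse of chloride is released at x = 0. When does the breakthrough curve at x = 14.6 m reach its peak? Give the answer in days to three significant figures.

103 days

For the 1D instantaneous-source solution, setting ∂C/∂t = 0 at fixed x gives v²t² + 2Dt − x² = 0, so t = (√(D² + v²x²) − D)/v².
√(D² + v²x²) = √(0.0412² + 0.139² × 14.6²) = 2.030; v² = 0.019321.
t = (2.030 − 0.0412)/0.019321 = 103 days (vs. the pure-advection estimate x/v = 105 d).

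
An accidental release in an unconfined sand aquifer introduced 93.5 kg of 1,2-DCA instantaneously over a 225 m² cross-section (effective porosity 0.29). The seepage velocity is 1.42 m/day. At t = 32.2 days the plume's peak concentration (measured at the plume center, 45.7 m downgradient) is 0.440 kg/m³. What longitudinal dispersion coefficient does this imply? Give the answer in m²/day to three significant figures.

0.0262 m²/day

At the plume center C_max = M/(n_e·A·√(4πDt)), so D = M²/(4πt·(n_e·A·C_max)²).
n_e·A·C_max = 0.29 × 225 × 0.440 = 28.71 kg/m.
D = 93.5²/(4π × 32.2 × 28.71²) = 0.0262 m²/day.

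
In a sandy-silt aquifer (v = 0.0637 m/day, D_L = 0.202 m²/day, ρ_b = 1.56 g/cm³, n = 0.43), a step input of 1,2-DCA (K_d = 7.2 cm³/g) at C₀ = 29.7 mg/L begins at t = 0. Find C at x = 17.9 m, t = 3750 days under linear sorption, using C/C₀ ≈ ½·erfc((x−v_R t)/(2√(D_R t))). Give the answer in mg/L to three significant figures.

Retardation factor R = 1 + ρ_b·K_d/n = 1 + 1.56 × 7.2/0.43 = 27.12.
Sorption retards both mechanisms: v_R = v/R = 0.002349 m/day, D_R = D/R = 0.007448 m²/day.
v_R·t = 0.002349 × 3750 = 8.80875 m; 2√(D_R t) = 10.57 m; argument = (17.9 − 8.80875)/10.57 = 0.8601.
C = C₀ × ½·erfc(0.8601) = 29.7 × 0.1119 = 3.32 mg/L.

3.32 mg/L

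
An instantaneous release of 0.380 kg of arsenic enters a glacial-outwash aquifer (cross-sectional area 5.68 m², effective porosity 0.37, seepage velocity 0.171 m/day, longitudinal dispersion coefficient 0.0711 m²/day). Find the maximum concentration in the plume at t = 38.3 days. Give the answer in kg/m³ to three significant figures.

The peak of an instantaneous 1D plume sits at x = vt; there the Gaussian factor is 1 and C_max = M/(n_e·A·√(4πDt)), where n_e·A is the pore area the mass is dissolved in.
√(4πDt) = √(4π × 0.0711 × 38.3) = 5.850 m, so C_max = 0.380/(0.37 × 5.68 × 5.850) = 0.0309 kg/m³.

0.0309 kg/m³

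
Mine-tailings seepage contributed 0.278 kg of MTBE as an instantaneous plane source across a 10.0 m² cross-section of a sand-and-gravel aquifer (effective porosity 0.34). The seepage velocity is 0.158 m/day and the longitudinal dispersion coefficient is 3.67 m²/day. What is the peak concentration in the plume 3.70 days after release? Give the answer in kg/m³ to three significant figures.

The peak of an instantaneous 1D plume sits at x = vt; there the Gaussian factor is 1 and C_max = M/(n_e·A·√(4πDt)), where n_e·A is the pore area the mass is dissolved in.
√(4πDt) = √(4π × 3.67 × 3.70) = 13.06 m, so C_max = 0.278/(0.34 × 10.0 × 13.06) = 0.00626 kg/m³.

0.00626 kg/m³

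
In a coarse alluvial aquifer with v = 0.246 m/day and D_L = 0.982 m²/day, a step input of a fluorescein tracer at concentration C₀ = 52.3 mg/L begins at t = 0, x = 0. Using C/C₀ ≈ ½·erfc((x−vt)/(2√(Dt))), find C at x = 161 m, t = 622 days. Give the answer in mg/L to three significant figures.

21.4 mg/L

For a continuous step input, C/C₀ ≈ ½·erfc((x−vt)/(2√(Dt))).
vt = 0.246 × 622 = 153.012 m and 2√(Dt) = 2√(0.982 × 622) = 49.43 m.
Argument (x−vt)/(2√(Dt)) = (161 − 153.012)/49.43 = 0.1616; ½·erfc(0.1616) = 0.4096.
C = 52.3 × 0.4096 = 21.4 mg/L.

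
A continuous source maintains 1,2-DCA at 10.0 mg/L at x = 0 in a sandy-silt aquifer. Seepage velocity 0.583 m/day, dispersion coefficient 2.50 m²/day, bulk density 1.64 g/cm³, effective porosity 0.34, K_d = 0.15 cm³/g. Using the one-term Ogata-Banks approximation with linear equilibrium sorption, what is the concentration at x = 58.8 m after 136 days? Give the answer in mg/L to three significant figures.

Retardation factor R = 1 + ρ_b·K_d/n = 1 + 1.64 × 0.15/0.34 = 1.724.
Sorption retards both mechanisms: v_R = v/R = 0.3382 m/day, D_R = D/R = 1.450 m²/day.
v_R·t = 0.3382 × 136 = 45.9952 m; 2√(D_R t) = 28.09 m; argument = (58.8 − 45.9952)/28.09 = 0.4558.
C = C₀ × ½·erfc(0.4558) = 10.0 × 0.2596 = 2.60 mg/L.

2.60 mg/L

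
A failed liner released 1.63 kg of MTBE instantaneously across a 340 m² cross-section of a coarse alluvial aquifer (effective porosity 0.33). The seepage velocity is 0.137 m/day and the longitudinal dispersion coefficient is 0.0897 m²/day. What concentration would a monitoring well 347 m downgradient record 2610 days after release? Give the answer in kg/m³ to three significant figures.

For an instantaneous plane source, C(x,t) = M/(n_e·A·√(4πDt)) · exp(−(x−vt)²/(4Dt)), with n_e·A the pore (flow) area.
Plume center vt = 0.137 × 2610 = 357.57 m, so the well at 347 m is 10.57 m upgradient of the peak.
√(4πDt) = 54.24 m, giving peak height M/(n_e·A·√(4πDt)) = 1.63/(0.33 × 340 × 54.24) = 0.0002678 kg/m³.
(x−vt)²/(4Dt) = (-10.57)²/(4 × 0.0897 × 2610) = 0.1193; exp(−0.1193) = 0.8875.
C = 0.0002678 × 0.8875 = 0.000238 kg/m³.

0.000238 kg/m³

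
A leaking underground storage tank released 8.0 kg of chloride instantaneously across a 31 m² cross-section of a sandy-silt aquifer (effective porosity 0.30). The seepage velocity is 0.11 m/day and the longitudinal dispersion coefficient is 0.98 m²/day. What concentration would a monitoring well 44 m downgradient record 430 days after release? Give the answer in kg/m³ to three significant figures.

0.0117 kg/m³

For an instantaneous plane source, C(x,t) = M/(n_e·A·√(4πDt)) · exp(−(x−vt)²/(4Dt)), with n_e·A the pore (flow) area.
Plume center vt = 0.11 × 430 = 47.3 m, so the well at 44 m is 3.3 m upgradient of the peak.
√(4πDt) = 72.77 m, giving peak height M/(n_e·A·√(4πDt)) = 8.0/(0.30 × 31 × 72.77) = 0.01182 kg/m³.
(x−vt)²/(4Dt) = (-3.3)²/(4 × 0.98 × 430) = 0.006461; exp(−0.006461) = 0.9936.
C = 0.01182 × 0.9936 = 0.0117 kg/m³.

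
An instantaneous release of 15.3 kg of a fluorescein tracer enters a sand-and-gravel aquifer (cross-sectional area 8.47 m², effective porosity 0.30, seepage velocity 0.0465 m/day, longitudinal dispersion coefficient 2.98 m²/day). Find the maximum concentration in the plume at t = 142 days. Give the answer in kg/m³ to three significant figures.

0.0826 kg/m³

The peak of an instantaneous 1D plume sits at x = vt; there the Gaussian factor is 1 and C_max = M/(n_e·A·√(4πDt)), where n_e·A is the pore area the mass is dissolved in.
√(4πDt) = √(4π × 2.98 × 142) = 72.92 m, so C_max = 15.3/(0.30 × 8.47 × 72.92) = 0.0826 kg/m³.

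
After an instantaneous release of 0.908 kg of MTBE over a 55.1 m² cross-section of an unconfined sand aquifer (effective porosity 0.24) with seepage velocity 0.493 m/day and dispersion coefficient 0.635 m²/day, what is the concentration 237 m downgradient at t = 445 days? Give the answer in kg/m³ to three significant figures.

For an instantaneous plane source, C(x,t) = M/(n_e·A·√(4πDt)) · exp(−(x−vt)²/(4Dt)), with n_e·A the pore (flow) area.
Plume center vt = 0.493 × 445 = 219.385 m, so the well at 237 m is 17.615 m downgradient of the peak.
√(4πDt) = 59.59 m, giving peak height M/(n_e·A·√(4πDt)) = 0.908/(0.24 × 55.1 × 59.59) = 0.001152 kg/m³.
(x−vt)²/(4Dt) = (17.615)²/(4 × 0.635 × 445) = 0.2745; exp(−0.2745) = 0.7600.
C = 0.001152 × 0.7600 = 0.000876 kg/m³.

0.000876 kg/m³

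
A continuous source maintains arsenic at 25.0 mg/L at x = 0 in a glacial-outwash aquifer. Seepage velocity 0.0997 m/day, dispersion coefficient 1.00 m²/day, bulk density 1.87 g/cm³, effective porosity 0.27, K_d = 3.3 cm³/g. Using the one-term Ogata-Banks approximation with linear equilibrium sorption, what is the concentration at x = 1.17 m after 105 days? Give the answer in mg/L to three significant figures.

10.1 mg/L

Retardation factor R = 1 + ρ_b·K_d/n = 1 + 1.87 × 3.3/0.27 = 23.86.
Sorption retards both mechanisms: v_R = v/R = 0.004179 m/day, D_R = D/R = 0.04191 m²/day.
v_R·t = 0.004179 × 105 = 0.438795 m; 2√(D_R t) = 4.195 m; argument = (1.17 − 0.438795)/4.195 = 0.1743.
C = C₀ × ½·erfc(0.1743) = 25.0 × 0.4026 = 10.1 mg/L.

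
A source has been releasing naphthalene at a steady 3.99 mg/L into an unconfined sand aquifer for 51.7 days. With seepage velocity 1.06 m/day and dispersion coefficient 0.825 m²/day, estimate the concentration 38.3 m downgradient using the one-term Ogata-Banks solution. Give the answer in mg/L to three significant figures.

3.84 mg/L

For a continuous step input, C/C₀ ≈ ½·erfc((x−vt)/(2√(Dt))).
vt = 1.06 × 51.7 = 54.802 m and 2√(Dt) = 2√(0.825 × 51.7) = 13.06 m.
Argument (x−vt)/(2√(Dt)) = (38.3 − 54.802)/13.06 = -1.264; ½·erfc(-1.264) = 0.9631.
C = 3.99 × 0.9631 = 3.84 mg/L.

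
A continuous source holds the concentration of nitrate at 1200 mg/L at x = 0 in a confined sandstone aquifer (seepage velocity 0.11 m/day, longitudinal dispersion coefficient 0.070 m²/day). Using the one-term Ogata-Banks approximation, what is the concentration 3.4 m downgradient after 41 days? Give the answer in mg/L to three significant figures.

For a continuous step input, C/C₀ ≈ ½·erfc((x−vt)/(2√(Dt))).
vt = 0.11 × 41 = 4.51 m and 2√(Dt) = 2√(0.070 × 41) = 3.388 m.
Argument (x−vt)/(2√(Dt)) = (3.4 − 4.51)/3.388 = -0.3276; ½·erfc(-0.3276) = 0.6784.
C = 1200 × 0.6784 = 814 mg/L.

814 mg/L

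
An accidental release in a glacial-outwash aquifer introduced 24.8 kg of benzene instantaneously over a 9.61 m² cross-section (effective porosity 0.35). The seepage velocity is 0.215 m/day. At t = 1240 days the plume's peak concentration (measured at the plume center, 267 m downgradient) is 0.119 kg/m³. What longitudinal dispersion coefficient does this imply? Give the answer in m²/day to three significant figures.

0.246 m²/day

At the plume center C_max = M/(n_e·A·√(4πDt)), so D = M²/(4πt·(n_e·A·C_max)²).
n_e·A·C_max = 0.35 × 9.61 × 0.119 = 0.4003 kg/m.
D = 24.8²/(4π × 1240 × 0.4003²) = 0.246 m²/day.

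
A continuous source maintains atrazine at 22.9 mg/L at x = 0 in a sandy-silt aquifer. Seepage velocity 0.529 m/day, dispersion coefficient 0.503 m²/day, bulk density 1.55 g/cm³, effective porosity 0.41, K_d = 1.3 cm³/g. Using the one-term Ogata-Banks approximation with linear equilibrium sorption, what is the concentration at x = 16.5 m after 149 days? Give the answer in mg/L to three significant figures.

Retardation factor R = 1 + ρ_b·K_d/n = 1 + 1.55 × 1.3/0.41 = 5.915.
Sorption retards both mechanisms: v_R = v/R = 0.08943 m/day, D_R = D/R = 0.08504 m²/day.
v_R·t = 0.08943 × 149 = 13.32507 m; 2√(D_R t) = 7.119 m; argument = (16.5 − 13.32507)/7.119 = 0.4460.
C = C₀ × ½·erfc(0.4460) = 22.9 × 0.2641 = 6.05 mg/L.

6.05 mg/L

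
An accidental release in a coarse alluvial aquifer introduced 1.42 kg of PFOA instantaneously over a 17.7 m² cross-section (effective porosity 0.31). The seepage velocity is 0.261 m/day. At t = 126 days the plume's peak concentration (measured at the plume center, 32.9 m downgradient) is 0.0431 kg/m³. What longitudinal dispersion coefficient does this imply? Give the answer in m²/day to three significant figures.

0.0228 m²/day

At the plume center C_max = M/(n_e·A·√(4πDt)), so D = M²/(4πt·(n_e·A·C_max)²).
n_e·A·C_max = 0.31 × 17.7 × 0.0431 = 0.2365 kg/m.
D = 1.42²/(4π × 126 × 0.2365²) = 0.0228 m²/day.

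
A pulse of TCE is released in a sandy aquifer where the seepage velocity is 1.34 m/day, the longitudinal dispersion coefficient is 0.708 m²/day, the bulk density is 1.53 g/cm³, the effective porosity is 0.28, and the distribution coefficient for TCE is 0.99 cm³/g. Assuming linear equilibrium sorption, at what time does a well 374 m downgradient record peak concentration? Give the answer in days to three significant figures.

Retardation factor R = 1 + ρ_b·K_d/n = 1 + 1.53 × 0.99/0.28 = 6.410.
Sorption retards both mechanisms: v_R = v/R = 0.2090 m/day, D_R = D/R = 0.1105 m²/day.
Peak time from v_R²t² + 2D_R t − x² = 0: t = (√(D_R² + v_R²x²) − D_R)/v_R².
√(D_R² + v_R²x²) = √(0.1105² + 0.2090² × 374²) = 78.17; v_R² = 0.04368.
t = (78.17 − 0.1105)/0.04368 = 1790 days.

1790 days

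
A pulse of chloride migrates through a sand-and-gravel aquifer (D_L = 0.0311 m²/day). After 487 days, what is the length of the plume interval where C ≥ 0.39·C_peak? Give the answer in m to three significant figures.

15.1 m

The plume is Gaussian with σ = √(2Dt) = √(2 × 0.0311 × 487) = 5.504 m.
C/C_peak = exp(−Δx²/(2σ²)) = 0.39 ⇒ Δx = σ·√(−2 ln 0.39) = 5.504 × 1.372 = 7.551 m.
Width = 2Δx = 15.1 m.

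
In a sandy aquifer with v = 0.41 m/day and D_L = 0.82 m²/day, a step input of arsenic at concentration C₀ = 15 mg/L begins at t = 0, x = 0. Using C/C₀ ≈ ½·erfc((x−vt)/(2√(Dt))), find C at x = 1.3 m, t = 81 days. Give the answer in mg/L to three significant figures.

For a continuous step input, C/C₀ ≈ ½·erfc((x−vt)/(2√(Dt))).
vt = 0.41 × 81 = 33.21 m and 2√(Dt) = 2√(0.82 × 81) = 16.30 m.
Argument (x−vt)/(2√(Dt)) = (1.3 − 33.21)/16.30 = -1.958; ½·erfc(-1.958) = 0.9972.
C = 15 × 0.9972 = 15.0 mg/L.

15.0 mg/L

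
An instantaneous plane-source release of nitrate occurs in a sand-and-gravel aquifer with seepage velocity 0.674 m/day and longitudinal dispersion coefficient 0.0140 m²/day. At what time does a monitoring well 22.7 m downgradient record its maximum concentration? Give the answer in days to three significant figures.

For the 1D instantaneous-source solution, setting ∂C/∂t = 0 at fixed x gives v²t² + 2Dt − x² = 0, so t = (√(D² + v²x²) − D)/v².
√(D² + v²x²) = √(0.0140² + 0.674² × 22.7²) = 15.30; v² = 0.454276.
t = (15.30 − 0.0140)/0.454276 = 33.6 days (vs. the pure-advection estimate x/v = 33.7 d).

33.6 days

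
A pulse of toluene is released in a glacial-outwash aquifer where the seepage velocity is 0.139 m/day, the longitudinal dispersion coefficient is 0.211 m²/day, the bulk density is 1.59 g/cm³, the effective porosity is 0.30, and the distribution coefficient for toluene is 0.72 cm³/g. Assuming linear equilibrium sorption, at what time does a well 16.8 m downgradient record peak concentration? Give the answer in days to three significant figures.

Retardation factor R = 1 + ρ_b·K_d/n = 1 + 1.59 × 0.72/0.30 = 4.816.
Sorption retards both mechanisms: v_R = v/R = 0.02886 m/day, D_R = D/R = 0.04381 m²/day.
Peak time from v_R²t² + 2D_R t − x² = 0: t = (√(D_R² + v_R²x²) − D_R)/v_R².
√(D_R² + v_R²x²) = √(0.04381² + 0.02886² × 16.8²) = 0.4868; v_R² = 0.0008329.
t = (0.4868 − 0.04381)/0.0008329 = 532 days.

532 days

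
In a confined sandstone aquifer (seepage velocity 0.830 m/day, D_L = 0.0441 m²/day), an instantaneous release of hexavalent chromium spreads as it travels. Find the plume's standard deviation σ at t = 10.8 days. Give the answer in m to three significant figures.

Dispersive spreading gives a Gaussian with σ² = 2Dt; advection only shifts the center.
σ = √(2 × 0.0441 × 10.8) = 0.976 m.

0.976 m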